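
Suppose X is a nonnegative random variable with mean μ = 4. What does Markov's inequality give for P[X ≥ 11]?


μ = E[X] = 4, a = 11.
Markov: P[X ≥ 11] ≤ μ/a = (4)/11 = 4/11.
Numerically: ≈ 0.3636.
(Since a = 11 > μ = 4.0000, the bound 4/11 is < 1 and informative.)

P[X ≥ 11] ≤ 4/11 ≈ 0.3636.


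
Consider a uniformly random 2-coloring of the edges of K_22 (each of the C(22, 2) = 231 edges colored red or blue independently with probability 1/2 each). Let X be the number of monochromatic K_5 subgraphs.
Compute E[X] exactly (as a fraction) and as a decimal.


Let X = Σ_S X_S over the C(22, 5) = 26334 subsets S of size 5, where X_S = 1 if the K_5 on S is monochromatic.
For a fixed S, the K_5 on S has C(5, 2) = 10 edges. P[all 10 edges red] = (1/2)^10, and likewise for blue, so P[monochromatic] = 2·(1/2)^10 = 2^{1 − 10} = 1/512.
By linearity: E[X] = C(22, 5) · 2^{1 − 10} = 26334 · 1/512 = 13167/256.
Numerically: E[X] ≈ 51.434.

E[X] = C(22,5)·2^(1−C(5,2)) = 13167/256 ≈ 51.434.


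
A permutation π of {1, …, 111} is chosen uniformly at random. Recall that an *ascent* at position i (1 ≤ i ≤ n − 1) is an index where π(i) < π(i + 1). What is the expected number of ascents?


Write X = Σ X_I over i = 1, …, 110, with X_I the indicator of one ascent.
There are 110 indicators.
For each fixed i, the pair (π(i), π(i+1)) is a uniformly random ordered pair of distinct values from {1, …, 111}; by symmetry P[π(i) < π(i+1)] = 1/2.
By linearity: E[X] = 110 · (1/2) = (111 − 1) · (1/2) = 55 ≈ 55.0000.

E[X] = 55 = 55.0000.


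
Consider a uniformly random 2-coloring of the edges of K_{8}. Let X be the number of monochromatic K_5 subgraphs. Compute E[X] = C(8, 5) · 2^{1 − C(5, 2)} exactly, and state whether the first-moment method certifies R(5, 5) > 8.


E[X] = C(8, 5) · 2^{1 − 10} = 56 · 2^{−9} = 56/512.
As a reduced fraction: E[X] = 7/64 ≈ 0.109375.
Is E[X] < 1? YES.
Since E[X] < 1, there exists a 2-coloring of K_{8} with no monochromatic K_5; hence R(5, 5) > 8.

E[X] = 7/64 ≈ 0.109375; E[X] < 1, so R(5, 5) > 8.


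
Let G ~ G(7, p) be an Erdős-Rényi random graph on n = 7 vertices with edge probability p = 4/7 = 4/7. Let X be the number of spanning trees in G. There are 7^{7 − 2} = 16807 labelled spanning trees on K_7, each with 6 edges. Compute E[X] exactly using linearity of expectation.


K_7 has 7^{7 − 2} = 16807 labelled spanning trees.
For each such spanning tree H, let X_H = 1 if all 6 edges of H are present in G. Then P[X_H = 1] = p^{6} = (4/7)^{6} = 4096/117649.
By linearity: E[X] = Σ_H E[X_H] = 16807 · p^{6} = 16807 · 4096/117649 = 4096/7.
Numerically: E[X] ≈ 585.

E[X] = 16807 · (4/7)^{6} = 4096/7 ≈ 585.


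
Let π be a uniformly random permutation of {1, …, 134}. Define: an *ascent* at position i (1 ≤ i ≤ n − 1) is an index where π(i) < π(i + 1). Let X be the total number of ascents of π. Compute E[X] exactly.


Write X = Σ X_I over i = 1, …, 133, with X_I the indicator of one ascent.
There are 133 indicators.
For each fixed i, the pair (π(i), π(i+1)) is a uniformly random ordered pair of distinct values from {1, …, 134}; by symmetry P[π(i) < π(i+1)] = 1/2.
By linearity: E[X] = 133 · (1/2) = (134 − 1) · (1/2) = 133/2 ≈ 66.5000.

E[X] = 133/2 = 66.5000.


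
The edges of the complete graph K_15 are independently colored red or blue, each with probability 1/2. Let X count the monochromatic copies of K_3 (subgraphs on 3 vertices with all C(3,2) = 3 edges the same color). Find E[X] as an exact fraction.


Let X = Σ_S X_S over the C(15, 3) = 455 subsets S of size 3, where X_S = 1 if the K_3 on S is monochromatic.
For a fixed S, the K_3 on S has C(3, 2) = 3 edges. P[all 3 edges red] = (1/2)^3, and likewise for blue, so P[monochromatic] = 2·(1/2)^3 = 2^{1 − 3} = 1/4.
By linearity of expectation: E[X] = C(15, 3) · 2^{1 − 3} = 455 · 1/4 = 455/4.
Numerically: E[X] ≈ 113.7500.

E[X] = C(15,3)·2^(1−C(3,2)) = 455/4 ≈ 113.7500.


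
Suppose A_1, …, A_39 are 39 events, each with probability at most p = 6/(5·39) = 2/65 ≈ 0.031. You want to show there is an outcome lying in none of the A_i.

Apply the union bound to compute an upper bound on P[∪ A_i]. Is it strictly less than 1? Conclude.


Union bound: P[∪_{i=1}^{39} A_i] ≤ Σ_i P[A_i] ≤ 39·p = 39·(2/65) = 6/5.
Numerically: 6/5 ≈ 1.200.
Is 6/5 < 1? NO.
Since the bound 6/5 is ≥ 1, the union bound is uninformative here; it does NOT by itself certify existence.

39·p = 6/5 ≈ 1.200; existence NOT certified by the union bound.


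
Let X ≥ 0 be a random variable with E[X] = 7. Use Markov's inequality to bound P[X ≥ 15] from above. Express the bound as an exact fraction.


μ = E[X] = 7, a = 15.
Markov: P[X ≥ 15] ≤ μ/a = (7)/15 = 7/15.
Numerically: ≈ 0.46667.
(Since a = 15 > μ = 7.00000, the bound 7/15 is < 1 and informative.)

P[X ≥ 15] ≤ 7/15 ≈ 0.46667.


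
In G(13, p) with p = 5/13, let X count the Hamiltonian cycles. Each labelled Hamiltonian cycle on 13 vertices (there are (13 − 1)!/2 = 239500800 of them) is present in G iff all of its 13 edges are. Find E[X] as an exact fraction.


K_13 has (13 − 1)!/2 = 239500800 labelled Hamiltonian cycles.
For each such Hamiltonian cycle H, let X_H = 1 if all 13 edges of H are present in G. Then P[X_H = 1] = p^{13} = (5/13)^{13} = 1220703125/302875106592253.
By linearity: E[X] = Σ_H E[X_H] = 239500800 · p^{13} = 239500800 · 1220703125/302875106592253 = 292359375000000000/302875106592253.
Numerically: E[X] ≈ 965.28.

E[X] = 239500800 · (5/13)^{13} = 292359375000000000/302875106592253 ≈ 965.28.


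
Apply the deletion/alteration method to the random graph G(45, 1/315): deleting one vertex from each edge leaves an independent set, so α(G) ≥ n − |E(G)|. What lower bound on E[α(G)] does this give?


E[|E(G)|] = C(45, 2)·p = 990 · (1/315) = 22/7.
E[α(G)] ≥ n − E[|E(G)|] = 45 − 22/7 = 293/7.
Numerically: ≈ 41.857143.
(This is only a lower bound; the true E[α(G)] may be larger.)

E[α(G)] ≥ 293/7 ≈ 41.857143.


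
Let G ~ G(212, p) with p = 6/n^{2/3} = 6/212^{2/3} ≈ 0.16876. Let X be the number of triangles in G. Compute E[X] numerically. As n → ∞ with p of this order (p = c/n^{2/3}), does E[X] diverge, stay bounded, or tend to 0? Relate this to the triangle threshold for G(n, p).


Number of potential triangles: C(212, 3) = 1565620.
Each occurs with probability p³ ≈ (0.16876)³ ≈ 4.8059808e-03.
By linearity: E[X] = C(212, 3)·p³ ≈ 1565620 · 4.8059808e-03 ≈ 7524.33962.
Since α = 2/3 < 1, p = c/n^{2/3} ≫ 1/n is above the triangle threshold p ~ 1/n. Asymptotically E[X] ~ (c³/6)·n^{3(1−α)} = (6³/6)·n^{1} → ∞; triangles are abundant w.h.p.

E[X] ≈ 7524.33962; in regime p = Θ(1/n^{2/3}) E[X] diverges (above the triangle threshold p ~ 1/n).


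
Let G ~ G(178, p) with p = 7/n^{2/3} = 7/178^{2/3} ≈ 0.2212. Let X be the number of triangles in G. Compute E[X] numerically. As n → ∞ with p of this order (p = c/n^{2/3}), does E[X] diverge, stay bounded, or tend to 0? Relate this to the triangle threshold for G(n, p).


Number of potential triangles: C(178, 3) = 924176.
Each occurs with probability p³ ≈ (0.2212)³ ≈ 1.082565e-02.
By linearity: E[X] = C(178, 3)·p³ ≈ 924176 · 1.082565e-02 ≈ 10004.8090.
Since α = 2/3 < 1, p = c/n^{2/3} ≫ 1/n is above the triangle threshold p ~ 1/n. Asymptotically E[X] ~ (c³/6)·n^{3(1−α)} = (7³/6)·n^{1} → ∞; triangles are abundant w.h.p.

E[X] ≈ 10004.8090; in regime p = Θ(1/n^{2/3}) E[X] diverges (above the triangle threshold p ~ 1/n).


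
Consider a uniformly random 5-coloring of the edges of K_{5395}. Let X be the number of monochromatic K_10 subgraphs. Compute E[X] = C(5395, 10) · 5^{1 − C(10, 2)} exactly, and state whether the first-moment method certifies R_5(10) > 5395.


E[X] = C(5395, 10) · 5^{1 − 45} = 5708563736675616143322765475706 · 5^{−44} = 5708563736675616143322765475706/5684341886080801486968994140625.
As a reduced fraction: E[X] = 5708563736675616143322765475706/5684341886080801486968994140625 ≈ 1.004261.
Is E[X] < 1? NO.
Since E[X] ≥ 1, the first-moment bound is inconclusive at n = 5395; it does NOT by itself certify R_5(10) > 5395.

E[X] = 5708563736675616143322765475706/5684341886080801486968994140625 ≈ 1.004261; E[X] ≥ 1; first-moment method inconclusive here.


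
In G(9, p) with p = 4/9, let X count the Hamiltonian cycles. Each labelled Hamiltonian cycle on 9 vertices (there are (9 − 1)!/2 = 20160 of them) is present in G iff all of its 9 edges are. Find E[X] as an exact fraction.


K_9 has (9 − 1)!/2 = 20160 labelled Hamiltonian cycles.
For each such Hamiltonian cycle H, let X_H = 1 if all 9 edges of H are present in G. Then P[X_H = 1] = p^{9} = (4/9)^{9} = 262144/387420489.
Summing the indicators: E[X] = Σ_H E[X_H] = 20160 · p^{9} = 20160 · 262144/387420489 = 587202560/43046721.
Numerically: E[X] ≈ 13.64.

E[X] = 20160 · (4/9)^{9} = 587202560/43046721 ≈ 13.64.


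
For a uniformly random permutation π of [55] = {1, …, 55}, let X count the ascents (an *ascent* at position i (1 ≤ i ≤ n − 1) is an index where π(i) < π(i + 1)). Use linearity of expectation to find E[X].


Write X = Σ X_I over i = 1, …, 54, with X_I the indicator of one ascent.
There are 54 indicators.
For each fixed i, the pair (π(i), π(i+1)) is a uniformly random ordered pair of distinct values from {1, …, 55}; by symmetry P[π(i) < π(i+1)] = 1/2.
By linearity: E[X] = 54 · (1/2) = (55 − 1) · (1/2) = 27 ≈ 27.0000.

E[X] = 27 = 27.0000.


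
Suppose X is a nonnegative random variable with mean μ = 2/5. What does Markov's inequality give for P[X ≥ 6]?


μ = E[X] = 2/5, a = 6.
Markov: P[X ≥ 6] ≤ μ/a = (2/5)/6 = 1/15.
Numerically: ≈ 0.067.
(Since a = 6 > μ = 0.400, the bound 1/15 is < 1 and informative.)

P[X ≥ 6] ≤ 1/15 ≈ 0.067.


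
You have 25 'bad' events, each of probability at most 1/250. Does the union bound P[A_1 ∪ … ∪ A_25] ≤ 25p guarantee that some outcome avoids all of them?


Union bound: P[∪_{i=1}^{25} A_i] ≤ Σ_i P[A_i] ≤ 25·p = 25·(1/250) = 1/10.
Numerically: 1/10 ≈ 0.100000.
Is 1/10 < 1? YES.
Since P[∪ A_i] ≤ 1/10 < 1, the complement has P[∩ A_i^c] ≥ 1 − 1/10 = 9/10 > 0, so some outcome avoids every A_i.

25·p = 1/10 ≈ 0.100000; existence CERTIFIED by the union bound.


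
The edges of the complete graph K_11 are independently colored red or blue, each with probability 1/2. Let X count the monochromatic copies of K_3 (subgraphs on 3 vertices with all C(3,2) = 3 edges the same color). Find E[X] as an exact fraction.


Let X = Σ_S X_S over the C(11, 3) = 165 subsets S of size 3, where X_S = 1 if the K_3 on S is monochromatic.
For a fixed S, the K_3 on S has C(3, 2) = 3 edges. P[all 3 edges red] = (1/2)^3, and likewise for blue, so P[monochromatic] = 2·(1/2)^3 = 2^{1 − 3} = 1/4.
By linearity of expectation: E[X] = C(11, 3) · 2^{1 − 3} = 165 · 1/4 = 165/4.
Numerically: E[X] ≈ 41.250.

E[X] = C(11,3)·2^(1−C(3,2)) = 165/4 ≈ 41.250.


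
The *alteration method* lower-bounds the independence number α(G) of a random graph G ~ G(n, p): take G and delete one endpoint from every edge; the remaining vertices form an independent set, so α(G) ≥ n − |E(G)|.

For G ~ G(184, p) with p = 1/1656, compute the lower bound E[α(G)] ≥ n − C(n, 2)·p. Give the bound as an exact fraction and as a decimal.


E[|E(G)|] = C(184, 2)·p = 16836 · (1/1656) = 61/6.
E[α(G)] ≥ n − E[|E(G)|] = 184 − 61/6 = 1043/6.
Numerically: ≈ 173.83333.
(This is only a lower bound; the true E[α(G)] may be larger.)

E[α(G)] ≥ 1043/6 ≈ 173.83333.


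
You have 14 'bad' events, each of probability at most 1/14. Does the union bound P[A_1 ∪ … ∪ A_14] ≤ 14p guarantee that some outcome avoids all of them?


Union bound: P[∪_{i=1}^{14} A_i] ≤ Σ_i P[A_i] ≤ 14·p = 14·(1/14) = 1.
Numerically: 1 ≈ 1.0000000.
Is 1 < 1? NO.
Since the bound 1 is ≥ 1, the union bound is uninformative here; it does NOT by itself certify existence.

14·p = 1 ≈ 1.0000000; existence NOT certified by the union bound.


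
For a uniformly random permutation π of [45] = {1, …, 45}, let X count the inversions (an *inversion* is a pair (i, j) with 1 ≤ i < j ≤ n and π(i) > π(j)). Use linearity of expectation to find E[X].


Write X = Σ X_I over the C(45, 2) = 990 pairs i < j, with X_I the indicator of one inversion.
There are 990 indicators.
For each fixed pair i < j, the values π(i) and π(j) are two distinct elements of {1, …, 45} in uniformly random order; by symmetry P[π(i) > π(j)] = 1/2.
By linearity: E[X] = 990 · (1/2) = C(45, 2) · (1/2) = 990/2 = 495 ≈ 495.000000.

E[X] = 495 = 495.000000.


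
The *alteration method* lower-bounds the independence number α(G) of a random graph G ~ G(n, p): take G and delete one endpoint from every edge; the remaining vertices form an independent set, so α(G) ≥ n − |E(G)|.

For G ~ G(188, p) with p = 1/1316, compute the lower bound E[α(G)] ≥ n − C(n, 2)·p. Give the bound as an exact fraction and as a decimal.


E[|E(G)|] = C(188, 2)·p = 17578 · (1/1316) = 187/14.
E[α(G)] ≥ n − E[|E(G)|] = 188 − 187/14 = 2445/14.
Numerically: ≈ 174.643.
(This is only a lower bound; the true E[α(G)] may be larger.)

E[α(G)] ≥ 2445/14 ≈ 174.643.


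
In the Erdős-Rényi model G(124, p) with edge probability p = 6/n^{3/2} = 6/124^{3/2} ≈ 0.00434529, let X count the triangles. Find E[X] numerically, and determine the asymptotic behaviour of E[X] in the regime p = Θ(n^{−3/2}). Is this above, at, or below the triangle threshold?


Number of potential triangles: C(124, 3) = 310124.
Each occurs with probability p³ ≈ (0.00434529)³ ≈ 8.20457648e-08.
By linearity: E[X] = C(124, 3)·p³ ≈ 310124 · 8.20457648e-08 ≈ 0.025444.
Since α = 3/2 > 1, p = c/n^{3/2} = o(1/n) is below the triangle threshold p ~ 1/n. Asymptotically E[X] ~ (c³/6)·n^{3(1−α)} = (6³/6)·n^{-1.5} → 0, so by Markov's inequality G has no triangles w.h.p.

E[X] ≈ 0.025444; in regime p = Θ(1/n^{3/2}) E[X] tends to 0 (below the triangle threshold p ~ 1/n).


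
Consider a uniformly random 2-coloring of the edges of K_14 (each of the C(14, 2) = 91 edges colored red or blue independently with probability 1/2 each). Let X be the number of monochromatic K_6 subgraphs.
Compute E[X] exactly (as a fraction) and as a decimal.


Let X = Σ_S X_S over the C(14, 6) = 3003 subsets S of size 6, where X_S = 1 if the K_6 on S is monochromatic.
For a fixed S, the K_6 on S has C(6, 2) = 15 edges. P[all 15 edges red] = (1/2)^15, and likewise for blue, so P[monochromatic] = 2·(1/2)^15 = 2^{1 − 15} = 1/16384.
By linearity of expectation: E[X] = C(14, 6) · 2^{1 − 15} = 3003 · 1/16384 = 3003/16384.
Numerically: E[X] ≈ 0.183289.

E[X] = C(14,6)·2^(1−C(6,2)) = 3003/16384 ≈ 0.183289.


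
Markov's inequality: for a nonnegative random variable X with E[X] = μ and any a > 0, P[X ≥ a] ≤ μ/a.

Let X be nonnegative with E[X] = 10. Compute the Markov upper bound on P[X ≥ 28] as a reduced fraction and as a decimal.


μ = E[X] = 10, a = 28.
Markov: P[X ≥ 28] ≤ μ/a = (10)/28 = 5/14.
Numerically: ≈ 0.35714.
(Since a = 28 > μ = 10.00000, the bound 5/14 is < 1 and informative.)

P[X ≥ 28] ≤ 5/14 ≈ 0.35714.


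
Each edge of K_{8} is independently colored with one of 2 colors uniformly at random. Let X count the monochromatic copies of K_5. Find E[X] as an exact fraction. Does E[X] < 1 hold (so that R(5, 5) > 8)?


E[X] = C(8, 5) · 2^{1 − 10} = 56 · 2^{−9} = 56/512.
As a reduced fraction: E[X] = 7/64 ≈ 0.1094.
Is E[X] < 1? YES.
Since E[X] < 1, there exists a 2-coloring of K_{8} with no monochromatic K_5; hence R(5, 5) > 8.

E[X] = 7/64 ≈ 0.1094; E[X] < 1, so R(5, 5) > 8.


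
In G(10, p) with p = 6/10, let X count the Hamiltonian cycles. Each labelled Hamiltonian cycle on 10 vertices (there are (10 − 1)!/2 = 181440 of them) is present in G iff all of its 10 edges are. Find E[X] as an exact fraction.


K_10 has (10 − 1)!/2 = 181440 labelled Hamiltonian cycles.
For each such Hamiltonian cycle H, let X_H = 1 if all 10 edges of H are present in G. Then P[X_H = 1] = p^{10} = (3/5)^{10} = 59049/9765625.
By linearity: E[X] = Σ_H E[X_H] = 181440 · p^{10} = 181440 · 59049/9765625 = 2142770112/1953125.
Numerically: E[X] ≈ 1097.

E[X] = 181440 · (3/5)^{10} = 2142770112/1953125 ≈ 1097.


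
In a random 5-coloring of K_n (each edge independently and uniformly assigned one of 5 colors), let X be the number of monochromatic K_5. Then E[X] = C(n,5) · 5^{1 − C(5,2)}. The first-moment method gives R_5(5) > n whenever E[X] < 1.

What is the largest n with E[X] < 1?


We need C(n, 5) · 5^{1 − 10} < 1, i.e. C(n, 5) < 5^{10 − 1} = 1953125.
Check values of n near the boundary:
  n = 43: C(43, 5) = 962598; 962598 < 1953125? YES
  n = 44: C(44, 5) = 1086008; 1086008 < 1953125? YES
  n = 45: C(45, 5) = 1221759; 1221759 < 1953125? YES
  n = 46: C(46, 5) = 1370754; 1370754 < 1953125? YES
  n = 47: C(47, 5) = 1533939; 1533939 < 1953125? YES
  n = 48: C(48, 5) = 1712304; 1712304 < 1953125? YES
  n = 49: C(49, 5) = 1906884; 1906884 < 1953125? YES
  n = 50: C(50, 5) = 2118760; 2118760 < 1953125? NO
  n = 51: C(51, 5) = 2349060; 2349060 < 1953125? NO
  n = 52: C(52, 5) = 2598960; 2598960 < 1953125? NO
The largest n with C(n, 5) < 1953125 is n = 49 (where E[X] = 1906884/1953125 ≈ 0.976325). Hence R_5(5) > 49, i.e. R_5(5) ≥ 50.

Largest n = 49; hence R_5(5) > 49.


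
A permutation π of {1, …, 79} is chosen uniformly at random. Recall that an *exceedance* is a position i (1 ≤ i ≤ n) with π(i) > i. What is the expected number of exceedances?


Write X = Σ_{i=1}^{79} X_i, where X_i = 1_{π(i) > i}.
For each fixed i, π(i) is uniform over {1, …, 79} (marginal of a uniform permutation), so P[π(i) > i] = (n − i)/n. Summing: Σ_{i=1}^{79} (n − i)/n = (0 + 1 + … + 78)/79 = 79(79 − 1)/(2·79) = (79 − 1)/2.
Hence E[X] = Σ_{i=1}^{79} (79 − i)/79 = 39 ≈ 39.000.

E[X] = 39 = 39.000.


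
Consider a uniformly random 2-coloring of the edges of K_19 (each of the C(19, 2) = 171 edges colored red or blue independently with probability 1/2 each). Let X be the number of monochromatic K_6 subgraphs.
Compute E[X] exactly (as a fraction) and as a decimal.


Let X = Σ_S X_S over the C(19, 6) = 27132 subsets S of size 6, where X_S = 1 if the K_6 on S is monochromatic.
For a fixed S, the K_6 on S has C(6, 2) = 15 edges. P[all 15 edges red] = (1/2)^15, and likewise for blue, so P[monochromatic] = 2·(1/2)^15 = 2^{1 − 15} = 1/16384.
Summing: E[X] = C(19, 6) · 2^{1 − 15} = 27132 · 1/16384 = 6783/4096.
Numerically: E[X] ≈ 1.65601.

E[X] = C(19,6)·2^(1−C(6,2)) = 6783/4096 ≈ 1.65601.


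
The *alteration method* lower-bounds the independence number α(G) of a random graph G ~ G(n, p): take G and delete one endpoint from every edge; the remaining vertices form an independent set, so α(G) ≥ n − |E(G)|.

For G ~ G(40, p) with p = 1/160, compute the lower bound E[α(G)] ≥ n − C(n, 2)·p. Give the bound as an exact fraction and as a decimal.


E[|E(G)|] = C(40, 2)·p = 780 · (1/160) = 39/8.
E[α(G)] ≥ n − E[|E(G)|] = 40 − 39/8 = 281/8.
Numerically: ≈ 35.125.
(This is only a lower bound; the true E[α(G)] may be larger.)

E[α(G)] ≥ 281/8 ≈ 35.125.


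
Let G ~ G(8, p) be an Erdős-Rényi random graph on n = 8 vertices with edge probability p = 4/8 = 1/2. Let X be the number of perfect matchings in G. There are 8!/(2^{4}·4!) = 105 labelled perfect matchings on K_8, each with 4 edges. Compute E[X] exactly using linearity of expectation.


K_8 has 8!/(2^{4}·4!) = 105 labelled perfect matchings.
For each such perfect matching H, let X_H = 1 if all 4 edges of H are present in G. Then P[X_H = 1] = p^{4} = (1/2)^{4} = 1/16.
Summing the indicators: E[X] = Σ_H E[X_H] = 105 · p^{4} = 105 · 1/16 = 105/16.
Numerically: E[X] ≈ 6.5625.

E[X] = 105 · (1/2)^{4} = 105/16 ≈ 6.5625.


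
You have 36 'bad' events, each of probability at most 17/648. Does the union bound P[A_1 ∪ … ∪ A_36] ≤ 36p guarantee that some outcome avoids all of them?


Union bound: P[∪_{i=1}^{36} A_i] ≤ Σ_i P[A_i] ≤ 36·p = 36·(17/648) = 17/18.
Numerically: 17/18 ≈ 0.944444.
Is 17/18 < 1? YES.
Since P[∪ A_i] ≤ 17/18 < 1, the complement has P[∩ A_i^c] ≥ 1 − 17/18 = 1/18 > 0, so some outcome avoids every A_i.

36·p = 17/18 ≈ 0.944444; existence CERTIFIED by the union bound.


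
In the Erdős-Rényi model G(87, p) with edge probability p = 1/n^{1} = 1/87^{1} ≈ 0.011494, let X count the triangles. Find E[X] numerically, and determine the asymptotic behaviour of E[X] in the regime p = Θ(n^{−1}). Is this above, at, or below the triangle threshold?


Number of potential triangles: C(87, 3) = 105995.
Each occurs with probability p³ ≈ (0.011494)³ ≈ 1.5185960e-06.
By linearity: E[X] = C(87, 3)·p³ ≈ 105995 · 1.5185960e-06 ≈ 0.16096.
Here α = 1, so p = 1/n is exactly at the triangle threshold p ~ 1/n. Asymptotically E[X] → c³/6 = 1³/6 = 1/6 ≈ 0.16667, a bounded constant. In this regime the triangle count is asymptotically Poisson(c³/6).

E[X] ≈ 0.16096; in regime p = Θ(1/n^{1}) E[X] stays bounded (at the triangle threshold p ~ 1/n).


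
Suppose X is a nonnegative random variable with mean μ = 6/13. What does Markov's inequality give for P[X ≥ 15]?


μ = E[X] = 6/13, a = 15.
Markov: P[X ≥ 15] ≤ μ/a = (6/13)/15 = 2/65.
Numerically: ≈ 0.030769.
(Since a = 15 > μ = 0.461538, the bound 2/65 is < 1 and informative.)

P[X ≥ 15] ≤ 2/65 ≈ 0.030769.


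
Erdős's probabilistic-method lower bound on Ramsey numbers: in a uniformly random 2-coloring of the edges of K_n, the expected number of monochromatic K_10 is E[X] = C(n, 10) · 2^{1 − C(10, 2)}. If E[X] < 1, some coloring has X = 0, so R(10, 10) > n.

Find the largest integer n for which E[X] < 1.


We need C(n, 10) · 2^{1 − 45} < 1, i.e. C(n, 10) < 2^{45 − 1} = 17592186044416.
Check values of n near the boundary:
  n = 98: C(98, 10) = 14005614014756; 14005614014756 < 17592186044416? YES
  n = 99: C(99, 10) = 15579278510796; 15579278510796 < 17592186044416? YES
  n = 100: C(100, 10) = 17310309456440; 17310309456440 < 17592186044416? YES
  n = 101: C(101, 10) = 19212541264840; 19212541264840 < 17592186044416? NO
The largest n with C(n, 10) < 17592186044416 is n = 100 (where E[X] = 2163788682055/2199023255552 ≈ 0.984). Hence R(10, 10) > 100, i.e. R(10, 10) ≥ 101.

Largest n = 100; hence R(10, 10) > 100.


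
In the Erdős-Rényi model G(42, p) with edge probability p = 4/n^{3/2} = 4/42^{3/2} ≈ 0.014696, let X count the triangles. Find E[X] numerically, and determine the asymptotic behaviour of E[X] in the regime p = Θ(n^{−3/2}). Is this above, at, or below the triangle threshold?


Number of potential triangles: C(42, 3) = 11480.
Each occurs with probability p³ ≈ (0.014696)³ ≈ 3.1736437e-06.
By linearity: E[X] = C(42, 3)·p³ ≈ 11480 · 3.1736437e-06 ≈ 0.03643.
Since α = 3/2 > 1, p = c/n^{3/2} = o(1/n) is below the triangle threshold p ~ 1/n. Asymptotically E[X] ~ (c³/6)·n^{3(1−α)} = (4³/6)·n^{-1.5} → 0, so by Markov's inequality G has no triangles w.h.p.

E[X] ≈ 0.03643; in regime p = Θ(1/n^{3/2}) E[X] tends to 0 (below the triangle threshold p ~ 1/n).


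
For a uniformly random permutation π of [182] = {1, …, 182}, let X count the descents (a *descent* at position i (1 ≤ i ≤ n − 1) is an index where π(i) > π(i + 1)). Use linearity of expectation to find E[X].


Write X = Σ X_I over i = 1, …, 181, with X_I the indicator of one descent.
There are 181 indicators.
For each fixed i, the pair (π(i), π(i+1)) is a uniformly random ordered pair of distinct values from {1, …, 182}; by symmetry P[π(i) > π(i+1)] = 1/2.
By linearity: E[X] = 181 · (1/2) = (182 − 1) · (1/2) = 181/2 ≈ 90.50000.

E[X] = 181/2 = 90.50000.


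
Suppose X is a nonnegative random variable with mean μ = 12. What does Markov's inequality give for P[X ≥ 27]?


μ = E[X] = 12, a = 27.
Markov: P[X ≥ 27] ≤ μ/a = (12)/27 = 4/9.
Numerically: ≈ 0.444444.
(Since a = 27 > μ = 12.000000, the bound 4/9 is < 1 and informative.)

P[X ≥ 27] ≤ 4/9 ≈ 0.444444.


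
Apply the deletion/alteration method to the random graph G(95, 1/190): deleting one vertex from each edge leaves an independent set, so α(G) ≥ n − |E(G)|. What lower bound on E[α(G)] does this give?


E[|E(G)|] = C(95, 2)·p = 4465 · (1/190) = 47/2.
E[α(G)] ≥ n − E[|E(G)|] = 95 − 47/2 = 143/2.
Numerically: ≈ 71.500000.
(This is only a lower bound; the true E[α(G)] may be larger.)

E[α(G)] ≥ 143/2 ≈ 71.500000.


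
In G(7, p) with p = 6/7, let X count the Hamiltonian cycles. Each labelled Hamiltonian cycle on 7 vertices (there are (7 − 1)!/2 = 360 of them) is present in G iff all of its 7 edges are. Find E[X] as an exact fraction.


K_7 has (7 − 1)!/2 = 360 labelled Hamiltonian cycles.
For each such Hamiltonian cycle H, let X_H = 1 if all 7 edges of H are present in G. Then P[X_H = 1] = p^{7} = (6/7)^{7} = 279936/823543.
By linearity: E[X] = Σ_H E[X_H] = 360 · p^{7} = 360 · 279936/823543 = 100776960/823543.
Numerically: E[X] ≈ 122.

E[X] = 360 · (6/7)^{7} = 100776960/823543 ≈ 122.


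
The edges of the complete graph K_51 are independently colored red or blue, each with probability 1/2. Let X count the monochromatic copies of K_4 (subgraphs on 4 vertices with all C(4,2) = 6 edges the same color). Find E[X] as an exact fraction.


Let X = Σ_S X_S over the C(51, 4) = 249900 subsets S of size 4, where X_S = 1 if the K_4 on S is monochromatic.
For a fixed S, the K_4 on S has C(4, 2) = 6 edges. P[all 6 edges red] = (1/2)^6, and likewise for blue, so P[monochromatic] = 2·(1/2)^6 = 2^{1 − 6} = 1/32.
By linearity of expectation: E[X] = C(51, 4) · 2^{1 − 6} = 249900 · 1/32 = 62475/8.
Numerically: E[X] ≈ 7809.375000.

E[X] = C(51,4)·2^(1−C(4,2)) = 62475/8 ≈ 7809.375000.


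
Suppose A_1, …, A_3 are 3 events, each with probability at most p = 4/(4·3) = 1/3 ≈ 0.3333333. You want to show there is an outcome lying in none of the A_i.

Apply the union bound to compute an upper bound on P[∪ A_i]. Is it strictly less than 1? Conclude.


Union bound: P[∪_{i=1}^{3} A_i] ≤ Σ_i P[A_i] ≤ 3·p = 3·(1/3) = 1.
Numerically: 1 ≈ 1.0000000.
Is 1 < 1? NO.
Since the bound 1 is ≥ 1, the union bound is uninformative here; it does NOT by itself certify existence.

3·p = 1 ≈ 1.0000000; existence NOT certified by the union bound.


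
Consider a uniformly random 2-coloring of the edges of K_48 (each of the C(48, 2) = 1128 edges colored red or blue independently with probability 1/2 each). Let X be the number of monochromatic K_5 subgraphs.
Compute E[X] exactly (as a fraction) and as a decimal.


Let X = Σ_S X_S over the C(48, 5) = 1712304 subsets S of size 5, where X_S = 1 if the K_5 on S is monochromatic.
For a fixed S, the K_5 on S has C(5, 2) = 10 edges. P[all 10 edges red] = (1/2)^10, and likewise for blue, so P[monochromatic] = 2·(1/2)^10 = 2^{1 − 10} = 1/512.
Summing: E[X] = C(48, 5) · 2^{1 − 10} = 1712304 · 1/512 = 107019/32.
Numerically: E[X] ≈ 3344.3438.

E[X] = C(48,5)·2^(1−C(5,2)) = 107019/32 ≈ 3344.3438.


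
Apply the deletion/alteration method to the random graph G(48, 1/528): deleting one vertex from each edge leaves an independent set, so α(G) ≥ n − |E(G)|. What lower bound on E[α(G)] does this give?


E[|E(G)|] = C(48, 2)·p = 1128 · (1/528) = 47/22.
E[α(G)] ≥ n − E[|E(G)|] = 48 − 47/22 = 1009/22.
Numerically: ≈ 45.864.
(This is only a lower bound; the true E[α(G)] may be larger.)

E[α(G)] ≥ 1009/22 ≈ 45.864.


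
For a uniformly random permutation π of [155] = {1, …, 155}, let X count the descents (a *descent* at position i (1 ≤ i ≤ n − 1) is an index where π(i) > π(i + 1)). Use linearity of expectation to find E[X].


Write X = Σ X_I over i = 1, …, 154, with X_I the indicator of one descent.
There are 154 indicators.
For each fixed i, the pair (π(i), π(i+1)) is a uniformly random ordered pair of distinct values from {1, …, 155}; by symmetry P[π(i) > π(i+1)] = 1/2.
By linearity: E[X] = 154 · (1/2) = (155 − 1) · (1/2) = 77 ≈ 77.00000.

E[X] = 77 = 77.00000.


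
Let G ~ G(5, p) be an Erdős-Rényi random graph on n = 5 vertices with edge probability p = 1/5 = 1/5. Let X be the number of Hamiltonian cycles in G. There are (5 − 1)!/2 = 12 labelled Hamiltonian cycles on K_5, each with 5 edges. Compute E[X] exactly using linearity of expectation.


K_5 has (5 − 1)!/2 = 12 labelled Hamiltonian cycles.
For each such Hamiltonian cycle H, let X_H = 1 if all 5 edges of H are present in G. Then P[X_H = 1] = p^{5} = (1/5)^{5} = 1/3125.
By linearity: E[X] = Σ_H E[X_H] = 12 · p^{5} = 12 · 1/3125 = 12/3125.
Numerically: E[X] ≈ 0.00384.

E[X] = 12 · (1/5)^{5} = 12/3125 ≈ 0.00384.


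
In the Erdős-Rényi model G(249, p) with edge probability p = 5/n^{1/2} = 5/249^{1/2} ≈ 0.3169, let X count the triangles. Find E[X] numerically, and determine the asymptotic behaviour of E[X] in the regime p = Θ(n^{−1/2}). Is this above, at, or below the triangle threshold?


Number of potential triangles: C(249, 3) = 2542124.
Each occurs with probability p³ ≈ (0.3169)³ ≈ 3.181347e-02.
By linearity: E[X] = C(249, 3)·p³ ≈ 2542124 · 3.181347e-02 ≈ 80873.7764.
Since α = 1/2 < 1, p = c/n^{1/2} ≫ 1/n is above the triangle threshold p ~ 1/n. Asymptotically E[X] ~ (c³/6)·n^{3(1−α)} = (5³/6)·n^{1.5} → ∞; triangles are abundant w.h.p.

E[X] ≈ 80873.7764; in regime p = Θ(1/n^{1/2}) E[X] diverges (above the triangle threshold p ~ 1/n).


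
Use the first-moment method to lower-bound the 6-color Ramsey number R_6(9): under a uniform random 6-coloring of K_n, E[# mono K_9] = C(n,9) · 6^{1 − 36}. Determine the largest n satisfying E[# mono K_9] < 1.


We need C(n, 9) · 6^{1 − 36} < 1, i.e. C(n, 9) < 6^{36 − 1} = 1719070799748422591028658176.
Check values of n near the boundary:
  n = 4403: C(4403, 9) = 1699894433046281918452233150; 1699894433046281918452233150 < 1719070799748422591028658176? YES
  n = 4404: C(4404, 9) = 1703375445537161676647015880; 1703375445537161676647015880 < 1719070799748422591028658176? YES
  n = 4405: C(4405, 9) = 1706862792900636302463627150; 1706862792900636302463627150 < 1719070799748422591028658176? YES
  n = 4406: C(4406, 9) = 1710356485221788389505285700; 1710356485221788389505285700 < 1719070799748422591028658176? YES
  n = 4407: C(4407, 9) = 1713856532599459170657070050; 1713856532599459170657070050 < 1719070799748422591028658176? YES
  n = 4408: C(4408, 9) = 1717362945146264156457459600; 1717362945146264156457459600 < 1719070799748422591028658176? YES
  n = 4409: C(4409, 9) = 1720875732988608787686577131; 1720875732988608787686577131 < 1719070799748422591028658176? NO
  n = 4410: C(4410, 9) = 1724394906266704102180823710; 1724394906266704102180823710 < 1719070799748422591028658176? NO
The largest n with C(n, 9) < 1719070799748422591028658176 is n = 4408 (where E[X] = 35778394690547169926197075/35813974994758803979763712 ≈ 0.999). Hence R_6(9) > 4408, i.e. R_6(9) ≥ 4409.

Largest n = 4408; hence R_6(9) > 4408.


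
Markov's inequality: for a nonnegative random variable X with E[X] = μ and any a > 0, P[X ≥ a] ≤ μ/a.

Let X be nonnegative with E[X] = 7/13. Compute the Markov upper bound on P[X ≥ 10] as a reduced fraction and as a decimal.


μ = E[X] = 7/13, a = 10.
Markov: P[X ≥ 10] ≤ μ/a = (7/13)/10 = 7/130.
Numerically: ≈ 0.05385.
(Since a = 10 > μ = 0.53846, the bound 7/130 is < 1 and informative.)

P[X ≥ 10] ≤ 7/130 ≈ 0.05385.


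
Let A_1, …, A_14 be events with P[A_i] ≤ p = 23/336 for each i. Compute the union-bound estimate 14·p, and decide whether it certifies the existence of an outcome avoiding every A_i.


Union bound: P[∪_{i=1}^{14} A_i] ≤ Σ_i P[A_i] ≤ 14·p = 14·(23/336) = 23/24.
Numerically: 23/24 ≈ 0.958.
Is 23/24 < 1? YES.
Since P[∪ A_i] ≤ 23/24 < 1, the complement has P[∩ A_i^c] ≥ 1 − 23/24 = 1/24 > 0, so some outcome avoids every A_i.

14·p = 23/24 ≈ 0.958; existence CERTIFIED by the union bound.


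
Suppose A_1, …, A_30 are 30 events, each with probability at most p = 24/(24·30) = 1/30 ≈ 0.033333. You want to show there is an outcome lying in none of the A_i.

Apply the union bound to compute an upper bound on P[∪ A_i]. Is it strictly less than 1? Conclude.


Union bound: P[∪_{i=1}^{30} A_i] ≤ Σ_i P[A_i] ≤ 30·p = 30·(1/30) = 1.
Numerically: 1 ≈ 1.000000.
Is 1 < 1? NO.
Since the bound 1 is ≥ 1, the union bound is uninformative here; it does NOT by itself certify existence.

30·p = 1 ≈ 1.000000; existence NOT certified by the union bound.


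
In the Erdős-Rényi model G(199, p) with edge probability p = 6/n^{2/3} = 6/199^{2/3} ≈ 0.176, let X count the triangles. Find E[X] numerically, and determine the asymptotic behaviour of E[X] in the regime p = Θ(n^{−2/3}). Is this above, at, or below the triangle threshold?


Number of potential triangles: C(199, 3) = 1293699.
Each occurs with probability p³ ≈ (0.176)³ ≈ 5.45441e-03.
By linearity: E[X] = C(199, 3)·p³ ≈ 1293699 · 5.45441e-03 ≈ 7056.362.
Since α = 2/3 < 1, p = c/n^{2/3} ≫ 1/n is above the triangle threshold p ~ 1/n. Asymptotically E[X] ~ (c³/6)·n^{3(1−α)} = (6³/6)·n^{1} → ∞; triangles are abundant w.h.p.

E[X] ≈ 7056.362; in regime p = Θ(1/n^{2/3}) E[X] diverges (above the triangle threshold p ~ 1/n).


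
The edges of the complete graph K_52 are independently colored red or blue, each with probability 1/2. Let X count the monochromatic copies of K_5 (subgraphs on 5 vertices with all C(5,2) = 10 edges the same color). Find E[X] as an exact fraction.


Let X = Σ_S X_S over the C(52, 5) = 2598960 subsets S of size 5, where X_S = 1 if the K_5 on S is monochromatic.
For a fixed S, the K_5 on S has C(5, 2) = 10 edges. P[all 10 edges red] = (1/2)^10, and likewise for blue, so P[monochromatic] = 2·(1/2)^10 = 2^{1 − 10} = 1/512.
By linearity: E[X] = C(52, 5) · 2^{1 − 10} = 2598960 · 1/512 = 162435/32.
Numerically: E[X] ≈ 5076.0938.

E[X] = C(52,5)·2^(1−C(5,2)) = 162435/32 ≈ 5076.0938.


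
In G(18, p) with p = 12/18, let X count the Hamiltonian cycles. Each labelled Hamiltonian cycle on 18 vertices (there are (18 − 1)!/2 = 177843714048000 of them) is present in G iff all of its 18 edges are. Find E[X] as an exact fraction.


K_18 has (18 − 1)!/2 = 177843714048000 labelled Hamiltonian cycles.
For each such Hamiltonian cycle H, let X_H = 1 if all 18 edges of H are present in G. Then P[X_H = 1] = p^{18} = (2/3)^{18} = 262144/387420489.
By linearity of expectation: E[X] = Σ_H E[X_H] = 177843714048000 · p^{18} = 177843714048000 · 262144/387420489 = 63951526166528000/531441.
Numerically: E[X] ≈ 1.2034e+11.

E[X] = 177843714048000 · (2/3)^{18} = 63951526166528000/531441 ≈ 1.2034e+11.


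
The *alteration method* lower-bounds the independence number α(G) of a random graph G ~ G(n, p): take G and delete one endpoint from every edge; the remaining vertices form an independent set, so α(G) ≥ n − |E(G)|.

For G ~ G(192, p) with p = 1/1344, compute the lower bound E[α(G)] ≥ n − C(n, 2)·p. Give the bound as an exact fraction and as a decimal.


E[|E(G)|] = C(192, 2)·p = 18336 · (1/1344) = 191/14.
E[α(G)] ≥ n − E[|E(G)|] = 192 − 191/14 = 2497/14.
Numerically: ≈ 178.357.
(This is only a lower bound; the true E[α(G)] may be larger.)

E[α(G)] ≥ 2497/14 ≈ 178.357.


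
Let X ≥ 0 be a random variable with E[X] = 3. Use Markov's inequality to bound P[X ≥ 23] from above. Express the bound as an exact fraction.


μ = E[X] = 3, a = 23.
Markov: P[X ≥ 23] ≤ μ/a = (3)/23 = 3/23.
Numerically: ≈ 0.130435.
(Since a = 23 > μ = 3.000000, the bound 3/23 is < 1 and informative.)

P[X ≥ 23] ≤ 3/23 ≈ 0.130435.


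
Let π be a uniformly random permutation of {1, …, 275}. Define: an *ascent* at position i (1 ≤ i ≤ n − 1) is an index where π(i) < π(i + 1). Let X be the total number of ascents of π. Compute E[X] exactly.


Write X = Σ X_I over i = 1, …, 274, with X_I the indicator of one ascent.
There are 274 indicators.
For each fixed i, the pair (π(i), π(i+1)) is a uniformly random ordered pair of distinct values from {1, …, 275}; by symmetry P[π(i) < π(i+1)] = 1/2.
By linearity: E[X] = 274 · (1/2) = (275 − 1) · (1/2) = 137 ≈ 137.000000.

E[X] = 137 = 137.000000.


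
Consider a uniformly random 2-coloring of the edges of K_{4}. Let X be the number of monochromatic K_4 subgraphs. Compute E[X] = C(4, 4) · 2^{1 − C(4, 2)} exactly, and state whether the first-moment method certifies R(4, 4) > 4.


E[X] = C(4, 4) · 2^{1 − 6} = 1 · 2^{−5} = 1/32.
As a reduced fraction: E[X] = 1/32 ≈ 0.0312.
Is E[X] < 1? YES.
Since E[X] < 1, there exists a 2-coloring of K_{4} with no monochromatic K_4; hence R(4, 4) > 4.

E[X] = 1/32 ≈ 0.0312; E[X] < 1, so R(4, 4) > 4.


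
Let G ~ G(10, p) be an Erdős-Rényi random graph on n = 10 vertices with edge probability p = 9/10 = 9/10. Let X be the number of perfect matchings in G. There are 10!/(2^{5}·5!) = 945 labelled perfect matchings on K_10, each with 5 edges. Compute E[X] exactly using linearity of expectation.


K_10 has 10!/(2^{5}·5!) = 945 labelled perfect matchings.
For each such perfect matching H, let X_H = 1 if all 5 edges of H are present in G. Then P[X_H = 1] = p^{5} = (9/10)^{5} = 59049/100000.
By linearity: E[X] = Σ_H E[X_H] = 945 · p^{5} = 945 · 59049/100000 = 11160261/20000.
Numerically: E[X] ≈ 558.

E[X] = 945 · (9/10)^{5} = 11160261/20000 ≈ 558.


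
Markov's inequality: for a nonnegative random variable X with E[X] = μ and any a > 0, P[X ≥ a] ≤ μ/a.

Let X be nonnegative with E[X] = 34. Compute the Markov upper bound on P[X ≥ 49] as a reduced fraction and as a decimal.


μ = E[X] = 34, a = 49.
Markov: P[X ≥ 49] ≤ μ/a = (34)/49 = 34/49.
Numerically: ≈ 0.69388.
(Since a = 49 > μ = 34.00000, the bound 34/49 is < 1 and informative.)

P[X ≥ 49] ≤ 34/49 ≈ 0.69388.


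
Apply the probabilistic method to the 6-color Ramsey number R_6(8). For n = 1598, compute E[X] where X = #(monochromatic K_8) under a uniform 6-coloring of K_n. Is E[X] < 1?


E[X] = C(1598, 8) · 6^{1 − 28} = 1036267977730442348529 · 6^{−27} = 1036267977730442348529/1023490369077469249536.
As a reduced fraction: E[X] = 115140886414493594281/113721152119718805504 ≈ 1.0125.
Is E[X] < 1? NO.
Since E[X] ≥ 1, the first-moment bound is inconclusive at n = 1598; it does NOT by itself certify R_6(8) > 1598.

E[X] = 115140886414493594281/113721152119718805504 ≈ 1.0125; E[X] ≥ 1; first-moment method inconclusive here.


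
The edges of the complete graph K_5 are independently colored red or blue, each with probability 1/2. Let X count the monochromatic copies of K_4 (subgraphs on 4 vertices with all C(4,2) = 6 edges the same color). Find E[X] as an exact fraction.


Let X = Σ_S X_S over the C(5, 4) = 5 subsets S of size 4, where X_S = 1 if the K_4 on S is monochromatic.
For a fixed S, the K_4 on S has C(4, 2) = 6 edges. P[all 6 edges red] = (1/2)^6, and likewise for blue, so P[monochromatic] = 2·(1/2)^6 = 2^{1 − 6} = 1/32.
Summing: E[X] = C(5, 4) · 2^{1 − 6} = 5 · 1/32 = 5/32.
Numerically: E[X] ≈ 0.156250.

E[X] = C(5,4)·2^(1−C(4,2)) = 5/32 ≈ 0.156250.


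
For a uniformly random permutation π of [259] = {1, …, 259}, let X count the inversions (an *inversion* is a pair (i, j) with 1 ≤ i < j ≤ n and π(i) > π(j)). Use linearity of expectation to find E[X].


Write X = Σ X_I over the C(259, 2) = 33411 pairs i < j, with X_I the indicator of one inversion.
There are 33411 indicators.
For each fixed pair i < j, the values π(i) and π(j) are two distinct elements of {1, …, 259} in uniformly random order; by symmetry P[π(i) > π(j)] = 1/2.
By linearity: E[X] = 33411 · (1/2) = C(259, 2) · (1/2) = 33411/2 = 33411/2 ≈ 16705.500.

E[X] = 33411/2 = 16705.500.
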